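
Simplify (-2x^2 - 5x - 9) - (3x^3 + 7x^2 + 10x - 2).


Distribute the minus sign:
  (-2x^2 - 5x - 9)
- (3x^3 + 7x^2 + 10x - 2)
Negate second polynomial: -3x^3 - 7x^2 - 10x + 2
Add: -3x^3 - 9x^2 - 15x - 7


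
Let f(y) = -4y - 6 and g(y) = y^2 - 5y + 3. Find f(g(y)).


Substitute g(y) into f:
f(g(y)) = -4*(y^2 - 5y + 3) + (-6)
Expand and combine: -4y^2 + 20y - 18


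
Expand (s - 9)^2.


Expand (s - 9)^2 by repeated multiplication:
= s^2 - 18s + 81


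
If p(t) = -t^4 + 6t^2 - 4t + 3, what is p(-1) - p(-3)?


p(-1) = 12
p(-3) = -12
p(-1) - p(-3) = 12 + 12 = 24


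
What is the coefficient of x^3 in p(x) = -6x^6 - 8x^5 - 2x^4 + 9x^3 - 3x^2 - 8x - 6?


Read off the coefficient of x^3: 9


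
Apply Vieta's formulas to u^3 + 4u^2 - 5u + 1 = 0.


Monic cubic u^3+bu^2+cu+d=0: sum=-b, pairwise sum=c, product=-d.
b=4, c=-5, d=1
r1+r2+r3 = -4
r1r2+r1r3+r2r3 = -5
r1r2r3 = -1


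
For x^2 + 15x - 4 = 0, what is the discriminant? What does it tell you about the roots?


D = b^2 - 4ac = (15)^2 - 4(1)(-4) = 225 + 16 = 241
Since D > 0: two distinct irrational roots


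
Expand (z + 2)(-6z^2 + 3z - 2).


Distribute each term of the first polynomial:
  (z)(-6z^2 + 3z - 2) = -6z^3 + 3z^2 - 2z
  (2)(-6z^2 + 3z - 2) = -12z^2 + 6z - 4
Sum: -6z^3 - 9z^2 + 4z - 4


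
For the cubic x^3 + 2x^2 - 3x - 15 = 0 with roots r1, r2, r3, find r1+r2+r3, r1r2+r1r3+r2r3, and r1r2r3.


Monic cubic x^3+bx^2+cx+d=0: sum=-b, pairwise sum=c, product=-d.
b=2, c=-3, d=-15
r1+r2+r3 = -2
r1r2+r1r3+r2r3 = -3
r1r2r3 = 15


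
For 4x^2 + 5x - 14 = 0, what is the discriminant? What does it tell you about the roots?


D = b^2 - 4ac = (5)^2 - 4(4)(-14) = 25 + 224 = 249
Since D > 0: two distinct irrational roots


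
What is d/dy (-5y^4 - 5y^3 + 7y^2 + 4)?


Apply the power rule term by term:
  d/dy(-5y^4) = -20y^3
  d/dy(-5y^3) = -15y^2
  d/dy(7y^2) = 14y
  d/dy(4) = 0
p'(y) = -20y^3 - 15y^2 + 14y


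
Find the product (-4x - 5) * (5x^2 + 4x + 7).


Distribute each term of the first polynomial:
  (-4x)(5x^2 + 4x + 7) = -20x^3 - 16x^2 - 28x
  (-5)(5x^2 + 4x + 7) = -25x^2 - 20x - 35
Sum: -20x^3 - 41x^2 - 48x - 35


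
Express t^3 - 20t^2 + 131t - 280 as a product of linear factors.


Try integer roots (divisors of -280). t=5: p(5)=0.
Divide out (t - 5): quotient is t^2 - 15t + 56.
Factor the quadratic: (t - 8)(t - 7)
Result: (t - 5)(t - 8)(t - 7)


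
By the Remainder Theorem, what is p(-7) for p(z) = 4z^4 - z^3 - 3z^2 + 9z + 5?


By the Remainder Theorem, the remainder equals p(-7):
  4*(-7)^4 = 9604
  -1*(-7)^3 = 343
  -3*(-7)^2 = -147
  9*(-7)^1 = -63
  constant: 5
Sum: 9604 + 343 - 147 - 63 + 5 = 9742


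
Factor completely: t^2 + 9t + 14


Roots satisfy r1 + r2 = -b/a = -9 and r1*r2 = c/a = 14.
So r1 = -2, r2 = -7.
t^2 + 9t + 14 = (t - r1)(t - r2) = (t + 2)(t + 7)


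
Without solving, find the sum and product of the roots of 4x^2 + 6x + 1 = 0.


For ax^2+bx+c=0: sum = -b/a, product = c/a.
a=4, b=6, c=1
Sum = -(6)/4 = -3/2
Product = (1)/4 = 1/4


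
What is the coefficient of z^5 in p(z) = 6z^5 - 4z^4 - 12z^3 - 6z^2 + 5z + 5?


Read off the coefficient of z^5: 6


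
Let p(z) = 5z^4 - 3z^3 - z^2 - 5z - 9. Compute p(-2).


Using direct substitution:
  5 * (-2)^4 = 80
  -3 * (-2)^3 = 24
  -1 * (-2)^2 = -4
  -5 * (-2)^1 = 10
  constant: -9
Sum = 80 + 24 - 4 + 10 - 9 = 101


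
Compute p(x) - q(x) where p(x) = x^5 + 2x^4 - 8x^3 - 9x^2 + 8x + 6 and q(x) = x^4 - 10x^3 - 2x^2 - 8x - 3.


Distribute the minus sign:
  (x^5 + 2x^4 - 8x^3 - 9x^2 + 8x + 6)
- (x^4 - 10x^3 - 2x^2 - 8x - 3)
Negate second polynomial: -x^4 + 10x^3 + 2x^2 + 8x + 3
Add: x^5 + x^4 + 2x^3 - 7x^2 + 16x + 9


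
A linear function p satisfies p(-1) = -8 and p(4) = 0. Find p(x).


p(x) = mx + b. Using p(-1)=-8, p(4)=0:
m = (-8)/(-1 - 4) = -8/-5 = 8/5
b = -8 - m*(-1) = -8 + 8/5 = -32/5
p(x) = (8/5)x - (32/5)


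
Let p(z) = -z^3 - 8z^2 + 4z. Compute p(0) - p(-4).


p(0) = 0
p(-4) = -80
p(0) - p(-4) = 0 + 80 = 80


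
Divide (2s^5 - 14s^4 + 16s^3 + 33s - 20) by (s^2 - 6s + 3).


(2s^5 - 14s^4 + 16s^3 + 33s - 20) / (s^2 - 6s + 3)
Step 1: 2s^3 * (s^2 - 6s + 3) = 2s^5 - 12s^4 + 6s^3; subtract.
Step 2: -2s^2 * (s^2 - 6s + 3) = -2s^4 + 12s^3 - 6s^2; subtract.
Step 3: -2s * (s^2 - 6s + 3) = -2s^3 + 12s^2 - 6s; subtract.
Step 4: -6 * (s^2 - 6s + 3) = -6s^2 + 36s - 18; subtract.
Quotient: 2s^3 - 2s^2 - 2s - 6, Remainder: 3s - 2


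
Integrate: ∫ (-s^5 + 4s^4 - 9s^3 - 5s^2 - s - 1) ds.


Reverse power rule on each term:
  ∫ -s^5 ds = -(1/6)s^6
  ∫ 4s^4 ds = (4/5)s^5
  ∫ -9s^3 ds = -(9/4)s^4
  ∫ -5s^2 ds = -(5/3)s^3
  ∫ -s ds = -(1/2)s^2
  ∫ -1 ds = -s
F(s) = -(1/6)s^6 + (4/5)s^5 - (9/4)s^4 - (5/3)s^3 - (1/2)s^2 - s + C


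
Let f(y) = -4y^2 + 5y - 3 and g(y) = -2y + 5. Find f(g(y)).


Substitute g(y) into f:
f(g(y)) = -4*(-2y + 5)^2 + 5*(-2y + 5) + (-3)
(-2y + 5)^2 = 4y^2 - 20y + 25
Expand and combine: -16y^2 + 70y - 78


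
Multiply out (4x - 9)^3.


Expand (4x - 9)^3 by repeated multiplication:
  (4x - 9)^2 = 16x^2 - 72x + 81
= 64x^3 - 432x^2 + 972x - 729


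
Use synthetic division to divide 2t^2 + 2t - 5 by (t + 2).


Synthetic division with c = -2. Coefficients: 2, 2, -5
Bring down 2.
  2 * -2 = -4; -4 + 2 = -2
  -2 * -2 = 4; 4 - 5 = -1
Quotient: 2t - 2, Remainder: -1


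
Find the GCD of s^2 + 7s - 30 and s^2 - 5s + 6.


Factor each:
  s^2 + 7s - 30 = (s - 3)(s + 10)
  s^2 - 5s + 6 = (s - 3)(s - 2)
Common monic factor: s - 3


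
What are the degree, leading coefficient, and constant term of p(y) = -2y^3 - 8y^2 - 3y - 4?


Highest power of y is 3, with coefficient -2. Constant term is -4.
Degree = 3, leading coefficient = -2, constant term = -4


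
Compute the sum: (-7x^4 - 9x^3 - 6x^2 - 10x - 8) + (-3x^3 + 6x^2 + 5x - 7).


Align terms by degree and add:
  -7x^4 - 9x^3 - 6x^2 - 10x - 8
  -3x^3 + 6x^2 + 5x - 7
= -7x^4 - 12x^3 - 5x - 15


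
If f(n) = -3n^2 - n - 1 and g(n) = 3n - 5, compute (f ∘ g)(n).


Substitute g(n) into f:
f(g(n)) = -3*(3n - 5)^2 + (-1)*(3n - 5) + (-1)
(3n - 5)^2 = 9n^2 - 30n + 25
Expand and combine: -27n^2 + 87n - 71


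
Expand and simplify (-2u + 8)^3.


Expand (-2u + 8)^3 by repeated multiplication:
  (-2u + 8)^2 = 4u^2 - 32u + 64
= -8u^3 + 96u^2 - 384u + 512


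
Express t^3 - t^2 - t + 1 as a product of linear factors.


Try integer roots (divisors of 1). t=1: p(1)=0.
Divide out (t - 1): quotient is t^2 - 1.
Factor the quadratic: (t + 1)(t - 1)
Result: (t - 1)(t + 1)(t - 1)


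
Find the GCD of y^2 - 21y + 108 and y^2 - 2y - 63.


Factor each:
  y^2 - 21y + 108 = (y - 9)(y - 12)
  y^2 - 2y - 63 = (y - 9)(y + 7)
Common monic factor: y - 9


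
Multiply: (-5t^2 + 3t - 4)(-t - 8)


Distribute each term of the first polynomial:
  (-5t^2)(-t - 8) = 5t^3 + 40t^2
  (3t)(-t - 8) = -3t^2 - 24t
  (-4)(-t - 8) = 4t + 32
Sum: 5t^3 + 37t^2 - 20t + 32


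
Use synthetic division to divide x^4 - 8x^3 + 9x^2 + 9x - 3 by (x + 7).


Synthetic division with c = -7. Coefficients: 1, -8, 9, 9, -3
Bring down 1.
  1 * -7 = -7; -7 - 8 = -15
  -15 * -7 = 105; 105 + 9 = 114
  114 * -7 = -798; -798 + 9 = -789
  -789 * -7 = 5523; 5523 - 3 = 5520
Quotient: x^3 - 15x^2 + 114x - 789, Remainder: 5520


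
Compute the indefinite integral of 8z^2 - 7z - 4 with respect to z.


Reverse power rule on each term:
  ∫ 8z^2 dz = (8/3)z^3
  ∫ -7z dz = -(7/2)z^2
  ∫ -4 dz = -4z
F(z) = (8/3)z^3 - (7/2)z^2 - 4z + C


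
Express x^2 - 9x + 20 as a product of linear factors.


Roots satisfy r1 + r2 = -b/a = 9 and r1*r2 = c/a = 20.
So r1 = 5, r2 = 4.
x^2 - 9x + 20 = (x - r1)(x - r2) = (x - 5)(x - 4)


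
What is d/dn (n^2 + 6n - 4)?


Apply the power rule term by term:
  d/dn(n^2) = 2n
  d/dn(6n) = 6
  d/dn(-4) = 0
p'(n) = 2n + 6


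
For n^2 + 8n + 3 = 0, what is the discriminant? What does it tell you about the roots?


D = b^2 - 4ac = (8)^2 - 4(1)(3) = 64 - 12 = 52
Since D > 0: two distinct irrational roots


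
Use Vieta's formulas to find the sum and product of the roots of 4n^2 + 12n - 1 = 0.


For an^2+bn+c=0: sum = -b/a, product = c/a.
a=4, b=12, c=-1
Sum = -(12)/4 = -3
Product = (-1)/4 = -1/4


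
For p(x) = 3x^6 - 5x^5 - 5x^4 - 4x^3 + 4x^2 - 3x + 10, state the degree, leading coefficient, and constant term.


Highest power of x is 6, with coefficient 3. Constant term is 10.
Degree = 6, leading coefficient = 3, constant term = 10


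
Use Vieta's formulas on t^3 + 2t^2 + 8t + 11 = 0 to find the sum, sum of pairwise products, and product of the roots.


Monic cubic t^3+bt^2+ct+d=0: sum=-b, pairwise sum=c, product=-d.
b=2, c=8, d=11
r1+r2+r3 = -2
r1r2+r1r3+r2r3 = 8
r1r2r3 = -11


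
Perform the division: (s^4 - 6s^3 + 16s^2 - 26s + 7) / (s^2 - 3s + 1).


(s^4 - 6s^3 + 16s^2 - 26s + 7) / (s^2 - 3s + 1)
Step 1: s^2 * (s^2 - 3s + 1) = s^4 - 3s^3 + s^2; subtract.
Step 2: -3s * (s^2 - 3s + 1) = -3s^3 + 9s^2 - 3s; subtract.
Step 3: 6 * (s^2 - 3s + 1) = 6s^2 - 18s + 6; subtract.
Quotient: s^2 - 3s + 6, Remainder: -5s + 1


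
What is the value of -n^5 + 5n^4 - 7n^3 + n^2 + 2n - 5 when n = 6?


Using direct substitution:
  -1 * (6)^5 = -7776
  5 * (6)^4 = 6480
  -7 * (6)^3 = -1512
  1 * (6)^2 = 36
  2 * (6)^1 = 12
  constant: -5
Sum = -7776 + 6480 - 1512 + 36 + 12 - 5 = -2765


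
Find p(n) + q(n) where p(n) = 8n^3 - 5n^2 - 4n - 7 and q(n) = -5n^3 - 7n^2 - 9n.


Align terms by degree and add:
  8n^3 - 5n^2 - 4n - 7
  -5n^3 - 7n^2 - 9n
= 3n^3 - 12n^2 - 13n - 7


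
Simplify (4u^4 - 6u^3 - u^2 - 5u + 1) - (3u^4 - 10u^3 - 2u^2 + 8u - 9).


Distribute the minus sign:
  (4u^4 - 6u^3 - u^2 - 5u + 1)
- (3u^4 - 10u^3 - 2u^2 + 8u - 9)
Negate second polynomial: -3u^4 + 10u^3 + 2u^2 - 8u + 9
Add: u^4 + 4u^3 + u^2 - 13u + 10


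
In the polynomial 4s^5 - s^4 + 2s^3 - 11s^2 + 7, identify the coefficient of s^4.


Read off the coefficient of s^4: -1


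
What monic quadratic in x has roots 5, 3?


p(x) = (x - 5)(x - 3)
Expand: x^2 - 8x + 15


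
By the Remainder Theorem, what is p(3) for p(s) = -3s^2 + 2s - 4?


By the Remainder Theorem, the remainder equals p(3):
  -3*(3)^2 = -27
  2*(3)^1 = 6
  constant: -4
Sum: -27 + 6 - 4 = -25


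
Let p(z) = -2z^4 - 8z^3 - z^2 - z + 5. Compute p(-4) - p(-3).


p(-4) = -7
p(-3) = 53
p(-4) - p(-3) = -7 - 53 = -60


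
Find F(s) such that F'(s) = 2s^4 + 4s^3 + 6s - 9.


Reverse power rule on each term:
  ∫ 2s^4 ds = (2/5)s^5
  ∫ 4s^3 ds = s^4
  ∫ 6s ds = 3s^2
  ∫ -9 ds = -9s
F(s) = (2/5)s^5 + s^4 + 3s^2 - 9s + C


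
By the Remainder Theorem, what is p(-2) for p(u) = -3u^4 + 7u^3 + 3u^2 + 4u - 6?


By the Remainder Theorem, the remainder equals p(-2):
  -3*(-2)^4 = -48
  7*(-2)^3 = -56
  3*(-2)^2 = 12
  4*(-2)^1 = -8
  constant: -6
Sum: -48 - 56 + 12 - 8 - 6 = -106


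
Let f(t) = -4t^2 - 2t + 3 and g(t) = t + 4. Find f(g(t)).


Substitute g(t) into f:
f(g(t)) = -4*(t + 4)^2 + (-2)*(t + 4) + 3
(t + 4)^2 = t^2 + 8t + 16
Expand and combine: -4t^2 - 34t - 69


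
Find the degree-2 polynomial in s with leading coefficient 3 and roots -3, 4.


p(s) = 3(s + 3)(s - 4)
Expand: 3s^2 - 3s - 36


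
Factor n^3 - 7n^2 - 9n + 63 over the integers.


Try integer roots (divisors of 63). n=-3: p(-3)=0.
Divide out (n + 3): quotient is n^2 - 10n + 21.
Factor the quadratic: (n - 7)(n - 3)
Result: (n + 3)(n - 7)(n - 3)


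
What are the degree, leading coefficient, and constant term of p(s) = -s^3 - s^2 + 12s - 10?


Highest power of s is 3, with coefficient -1. Constant term is -10.
Degree = 3, leading coefficient = -1, constant term = -10


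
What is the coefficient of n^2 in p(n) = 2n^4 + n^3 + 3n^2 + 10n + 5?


Read off the coefficient of n^2: 3


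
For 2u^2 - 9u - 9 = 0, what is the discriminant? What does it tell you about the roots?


D = b^2 - 4ac = (-9)^2 - 4(2)(-9) = 81 + 72 = 153
Since D > 0: two distinct irrational roots


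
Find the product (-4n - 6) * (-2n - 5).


Distribute each term of the first polynomial:
  (-4n)(-2n - 5) = 8n^2 + 20n
  (-6)(-2n - 5) = 12n + 30
Sum: 8n^2 + 32n + 30


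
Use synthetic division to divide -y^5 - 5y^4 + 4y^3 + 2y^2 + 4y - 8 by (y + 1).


Synthetic division with c = -1. Coefficients: -1, -5, 4, 2, 4, -8
Bring down -1.
  -1 * -1 = 1; 1 - 5 = -4
  -4 * -1 = 4; 4 + 4 = 8
  8 * -1 = -8; -8 + 2 = -6
  -6 * -1 = 6; 6 + 4 = 10
  10 * -1 = -10; -10 - 8 = -18
Quotient: -y^4 - 4y^3 + 8y^2 - 6y + 10, Remainder: -18


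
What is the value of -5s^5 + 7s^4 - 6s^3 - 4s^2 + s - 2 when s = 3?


Using direct substitution:
  -5 * (3)^5 = -1215
  7 * (3)^4 = 567
  -6 * (3)^3 = -162
  -4 * (3)^2 = -36
  1 * (3)^1 = 3
  constant: -2
Sum = -1215 + 567 - 162 - 36 + 3 - 2 = -845


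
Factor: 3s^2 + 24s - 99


Roots satisfy r1 + r2 = -b/a = -8 and r1*r2 = c/a = -33.
So r1 = -11, r2 = 3.
3s^2 + 24s - 99 = 3(s - r1)(s - r2) = 3(s + 11)(s - 3)


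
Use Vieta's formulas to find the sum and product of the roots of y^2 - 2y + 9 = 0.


For ay^2+by+c=0: sum = -b/a, product = c/a.
a=1, b=-2, c=9
Sum = -(-2)/1 = 2
Product = (9)/1 = 9


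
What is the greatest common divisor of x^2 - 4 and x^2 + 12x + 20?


Factor each:
  x^2 - 4 = (x + 2)(x - 2)
  x^2 + 12x + 20 = (x + 2)(x + 10)
Common monic factor: x + 2


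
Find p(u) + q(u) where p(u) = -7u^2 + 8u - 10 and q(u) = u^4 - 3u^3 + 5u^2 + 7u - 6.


Align terms by degree and add:
  -7u^2 + 8u - 10
+ u^4 - 3u^3 + 5u^2 + 7u - 6
= u^4 - 3u^3 - 2u^2 + 15u - 16


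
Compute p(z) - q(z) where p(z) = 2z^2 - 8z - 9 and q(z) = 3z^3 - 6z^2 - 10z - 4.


Distribute the minus sign:
  (2z^2 - 8z - 9)
- (3z^3 - 6z^2 - 10z - 4)
Negate second polynomial: -3z^3 + 6z^2 + 10z + 4
Add: -3z^3 + 8z^2 + 2z - 5


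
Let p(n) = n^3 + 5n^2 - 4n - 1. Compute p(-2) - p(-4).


p(-2) = 19
p(-4) = 31
p(-2) - p(-4) = 19 - 31 = -12


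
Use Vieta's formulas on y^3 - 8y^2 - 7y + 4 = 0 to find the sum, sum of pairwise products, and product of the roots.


Monic cubic y^3+by^2+cy+d=0: sum=-b, pairwise sum=c, product=-d.
b=-8, c=-7, d=4
r1+r2+r3 = 8
r1r2+r1r3+r2r3 = -7
r1r2r3 = -4


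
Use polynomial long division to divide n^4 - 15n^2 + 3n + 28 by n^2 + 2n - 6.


(n^4 - 15n^2 + 3n + 28) / (n^2 + 2n - 6)
Step 1: n^2 * (n^2 + 2n - 6) = n^4 + 2n^3 - 6n^2; subtract.
Step 2: -2n * (n^2 + 2n - 6) = -2n^3 - 4n^2 + 12n; subtract.
Step 3: -5 * (n^2 + 2n - 6) = -5n^2 - 10n + 30; subtract.
Quotient: n^2 - 2n - 5, Remainder: n - 2


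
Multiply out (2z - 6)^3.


Expand (2z - 6)^3 by repeated multiplication:
  (2z - 6)^2 = 4z^2 - 24z + 36
= 8z^3 - 72z^2 + 216z - 216


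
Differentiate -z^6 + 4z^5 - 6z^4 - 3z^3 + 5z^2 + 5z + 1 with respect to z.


Apply the power rule term by term:
  d/dz(-z^6) = -6z^5
  d/dz(4z^5) = 20z^4
  d/dz(-6z^4) = -24z^3
  d/dz(-3z^3) = -9z^2
  d/dz(5z^2) = 10z
  d/dz(5z) = 5
  d/dz(1) = 0
p'(z) = -6z^5 + 20z^4 - 24z^3 - 9z^2 + 10z + 5


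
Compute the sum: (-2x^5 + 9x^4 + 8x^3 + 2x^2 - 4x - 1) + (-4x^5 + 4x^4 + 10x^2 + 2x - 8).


Align terms by degree and add:
  -2x^5 + 9x^4 + 8x^3 + 2x^2 - 4x - 1
  -4x^5 + 4x^4 + 10x^2 + 2x - 8
= -6x^5 + 13x^4 + 8x^3 + 12x^2 - 2x - 9


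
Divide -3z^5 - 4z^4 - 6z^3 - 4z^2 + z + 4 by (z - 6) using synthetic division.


Synthetic division with c = 6. Coefficients: -3, -4, -6, -4, 1, 4
Bring down -3.
  -3 * 6 = -18; -18 - 4 = -22
  -22 * 6 = -132; -132 - 6 = -138
  -138 * 6 = -828; -828 - 4 = -832
  -832 * 6 = -4992; -4992 + 1 = -4991
  -4991 * 6 = -29946; -29946 + 4 = -29942
Quotient: -3z^4 - 22z^3 - 138z^2 - 832z - 4991, Remainder: -29942


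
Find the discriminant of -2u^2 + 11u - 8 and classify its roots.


D = b^2 - 4ac = (11)^2 - 4(-2)(-8) = 121 - 64 = 57
Since D > 0: two distinct irrational roots


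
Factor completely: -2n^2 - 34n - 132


Roots satisfy r1 + r2 = -b/a = -17 and r1*r2 = c/a = 66.
So r1 = -6, r2 = -11.
-2n^2 - 34n - 132 = -2(n - r1)(n - r2) = -2(n + 6)(n + 11)


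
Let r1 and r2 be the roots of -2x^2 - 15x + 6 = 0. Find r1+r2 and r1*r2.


For ax^2+bx+c=0: sum = -b/a, product = c/a.
a=-2, b=-15, c=6
Sum = -(-15)/-2 = -15/2
Product = (6)/-2 = -3


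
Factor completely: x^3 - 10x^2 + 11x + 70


Try integer roots (divisors of 70). x=5: p(5)=0.
Divide out (x - 5): quotient is x^2 - 5x - 14.
Factor the quadratic: (x + 2)(x - 7)
Result: (x - 5)(x + 2)(x - 7)


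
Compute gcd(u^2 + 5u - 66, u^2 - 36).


Factor each:
  u^2 + 5u - 66 = (u - 6)(u + 11)
  u^2 - 36 = (u - 6)(u + 6)
Common monic factor: u - 6


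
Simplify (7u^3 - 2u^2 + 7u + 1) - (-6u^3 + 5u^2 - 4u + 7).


Distribute the minus sign:
  (7u^3 - 2u^2 + 7u + 1)
- (-6u^3 + 5u^2 - 4u + 7)
Negate second polynomial: 6u^3 - 5u^2 + 4u - 7
Add: 13u^3 - 7u^2 + 11u - 6


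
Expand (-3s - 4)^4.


Expand (-3s - 4)^4 by repeated multiplication:
  (-3s - 4)^2 = 9s^2 + 24s + 16
  (-3s - 4)^3 = -27s^3 - 108s^2 - 144s - 64
= 81s^4 + 432s^3 + 864s^2 + 768s + 256


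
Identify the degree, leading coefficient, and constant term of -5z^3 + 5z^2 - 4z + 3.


Highest power of z is 3, with coefficient -5. Constant term is 3.
Degree = 3, leading coefficient = -5, constant term = 3


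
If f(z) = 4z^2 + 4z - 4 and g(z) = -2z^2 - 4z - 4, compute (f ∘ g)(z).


Substitute g(z) into f:
f(g(z)) = 4*(-2z^2 - 4z - 4)^2 + 4*(-2z^2 - 4z - 4) + (-4)
(-2z^2 - 4z - 4)^2 = 4z^4 + 16z^3 + 32z^2 + 32z + 16
Expand and combine: 16z^4 + 64z^3 + 120z^2 + 112z + 44


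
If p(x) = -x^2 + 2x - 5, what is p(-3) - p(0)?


p(-3) = -20
p(0) = -5
p(-3) - p(0) = -20 + 5 = -15


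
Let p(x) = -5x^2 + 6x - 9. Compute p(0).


Using direct substitution:
  -5 * (0)^2 = 0
  6 * (0)^1 = 0
  constant: -9
Sum = 0 + 0 - 9 = -9


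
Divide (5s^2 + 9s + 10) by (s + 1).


(5s^2 + 9s + 10) / (s + 1)
Step 1: 5s * (s + 1) = 5s^2 + 5s; subtract.
Step 2: 4 * (s + 1) = 4s + 4; subtract.
Quotient: 5s + 4, Remainder: 6


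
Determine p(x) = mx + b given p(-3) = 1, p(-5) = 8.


p(x) = mx + b. Using p(-3)=1, p(-5)=8:
m = (1 - 8)/(-3 + 5) = -7/2 = -7/2
b = 1 - m*(-3) = 1 - 21/2 = -19/2
p(x) = -(7/2)x - (19/2)


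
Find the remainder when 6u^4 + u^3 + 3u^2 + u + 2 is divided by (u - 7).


By the Remainder Theorem, the remainder equals p(7):
  6*(7)^4 = 14406
  1*(7)^3 = 343
  3*(7)^2 = 147
  1*(7)^1 = 7
  constant: 2
Sum: 14406 + 343 + 147 + 7 + 2 = 14905


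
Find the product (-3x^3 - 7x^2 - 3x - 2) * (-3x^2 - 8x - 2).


Distribute each term of the first polynomial:
  (-3x^3)(-3x^2 - 8x - 2) = 9x^5 + 24x^4 + 6x^3
  (-7x^2)(-3x^2 - 8x - 2) = 21x^4 + 56x^3 + 14x^2
  (-3x)(-3x^2 - 8x - 2) = 9x^3 + 24x^2 + 6x
  (-2)(-3x^2 - 8x - 2) = 6x^2 + 16x + 4
Sum: 9x^5 + 45x^4 + 71x^3 + 44x^2 + 22x + 4


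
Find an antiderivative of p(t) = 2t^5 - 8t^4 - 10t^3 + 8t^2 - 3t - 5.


Reverse power rule on each term:
  ∫ 2t^5 dt = (1/3)t^6
  ∫ -8t^4 dt = -(8/5)t^5
  ∫ -10t^3 dt = -(5/2)t^4
  ∫ 8t^2 dt = (8/3)t^3
  ∫ -3t dt = -(3/2)t^2
  ∫ -5 dt = -5t
F(t) = (1/3)t^6 - (8/5)t^5 - (5/2)t^4 + (8/3)t^3 - (3/2)t^2 - 5t + C


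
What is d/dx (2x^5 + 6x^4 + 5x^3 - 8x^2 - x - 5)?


Apply the power rule term by term:
  d/dx(2x^5) = 10x^4
  d/dx(6x^4) = 24x^3
  d/dx(5x^3) = 15x^2
  d/dx(-8x^2) = -16x
  d/dx(-x) = -1
  d/dx(-5) = 0
p'(x) = 10x^4 + 24x^3 + 15x^2 - 16x - 1


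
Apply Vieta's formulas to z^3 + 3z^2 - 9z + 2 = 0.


Monic cubic z^3+bz^2+cz+d=0: sum=-b, pairwise sum=c, product=-d.
b=3, c=-9, d=2
r1+r2+r3 = -3
r1r2+r1r3+r2r3 = -9
r1r2r3 = -2


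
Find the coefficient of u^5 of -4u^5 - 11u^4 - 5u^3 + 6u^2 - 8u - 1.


Read off the coefficient of u^5: -4


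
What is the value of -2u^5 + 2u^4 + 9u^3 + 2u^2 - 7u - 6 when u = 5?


Using direct substitution:
  -2 * (5)^5 = -6250
  2 * (5)^4 = 1250
  9 * (5)^3 = 1125
  2 * (5)^2 = 50
  -7 * (5)^1 = -35
  constant: -6
Sum = -6250 + 1250 + 1125 + 50 - 35 - 6 = -3866


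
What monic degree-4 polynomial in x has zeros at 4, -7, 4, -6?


p(x) = (x - 4)(x + 7)(x - 4)(x + 6)
Expand: x^4 + 5x^3 - 46x^2 - 128x + 672


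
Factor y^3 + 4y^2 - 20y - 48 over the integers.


Try integer roots (divisors of -48). y=4: p(4)=0.
Divide out (y - 4): quotient is y^2 + 8y + 12.
Factor the quadratic: (y + 6)(y + 2)
Result: (y - 4)(y + 6)(y + 2)


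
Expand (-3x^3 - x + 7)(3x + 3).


Distribute each term of the first polynomial:
  (-3x^3)(3x + 3) = -9x^4 - 9x^3
  (-x)(3x + 3) = -3x^2 - 3x
  (7)(3x + 3) = 21x + 21
Sum: -9x^4 - 9x^3 - 3x^2 + 18x + 21


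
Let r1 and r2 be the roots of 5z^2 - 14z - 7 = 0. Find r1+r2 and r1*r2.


For az^2+bz+c=0: sum = -b/a, product = c/a.
a=5, b=-14, c=-7
Sum = -(-14)/5 = 14/5
Product = (-7)/5 = -7/5


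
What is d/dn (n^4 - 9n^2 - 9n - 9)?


Apply the power rule term by term:
  d/dn(n^4) = 4n^3
  d/dn(-9n^2) = -18n
  d/dn(-9n) = -9
  d/dn(-9) = 0
p'(n) = 4n^3 - 18n - 9


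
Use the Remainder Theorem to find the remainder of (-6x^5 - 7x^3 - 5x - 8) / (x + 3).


By the Remainder Theorem, the remainder equals p(-3):
  -6*(-3)^5 = 1458
  0*(-3)^4 = 0
  -7*(-3)^3 = 189
  0*(-3)^2 = 0
  -5*(-3)^1 = 15
  constant: -8
Sum: 1458 + 0 + 189 + 0 + 15 - 8 = 1654


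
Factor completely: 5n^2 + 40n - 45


Roots satisfy r1 + r2 = -b/a = -8 and r1*r2 = c/a = -9.
So r1 = -9, r2 = 1.
5n^2 + 40n - 45 = 5(n - r1)(n - r2) = 5(n + 9)(n - 1)


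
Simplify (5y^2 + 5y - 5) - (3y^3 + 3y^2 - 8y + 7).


Distribute the minus sign:
  (5y^2 + 5y - 5)
- (3y^3 + 3y^2 - 8y + 7)
Negate second polynomial: -3y^3 - 3y^2 + 8y - 7
Add: -3y^3 + 2y^2 + 13y - 12


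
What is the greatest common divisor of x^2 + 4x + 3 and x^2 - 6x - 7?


Factor each:
  x^2 + 4x + 3 = (x + 1)(x + 3)
  x^2 - 6x - 7 = (x + 1)(x - 7)
Common monic factor: x + 1


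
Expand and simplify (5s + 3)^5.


Expand (5s + 3)^5 by repeated multiplication:
  (5s + 3)^2 = 25s^2 + 30s + 9
  (5s + 3)^3 = 125s^3 + 225s^2 + 135s + 27
  (5s + 3)^4 = 625s^4 + 1500s^3 + 1350s^2 + 540s + 81
= 3125s^5 + 9375s^4 + 11250s^3 + 6750s^2 + 2025s + 243


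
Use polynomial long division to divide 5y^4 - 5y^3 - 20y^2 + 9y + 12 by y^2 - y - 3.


(5y^4 - 5y^3 - 20y^2 + 9y + 12) / (y^2 - y - 3)
Step 1: 5y^2 * (y^2 - y - 3) = 5y^4 - 5y^3 - 15y^2; subtract.
Step 2: 0 * (y^2 - y - 3) = 0; subtract.
Step 3: -5 * (y^2 - y - 3) = -5y^2 + 5y + 15; subtract.
Quotient: 5y^2 - 5, Remainder: 4y - 3


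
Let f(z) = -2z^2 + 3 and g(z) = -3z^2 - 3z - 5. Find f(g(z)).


Substitute g(z) into f:
f(g(z)) = -2*(-3z^2 - 3z - 5)^2 + 3
(-3z^2 - 3z - 5)^2 = 9z^4 + 18z^3 + 39z^2 + 30z + 25
Expand and combine: -18z^4 - 36z^3 - 78z^2 - 60z - 47


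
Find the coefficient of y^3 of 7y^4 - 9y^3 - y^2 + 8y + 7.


Read off the coefficient of y^3: -9


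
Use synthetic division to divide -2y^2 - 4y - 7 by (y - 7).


Synthetic division with c = 7. Coefficients: -2, -4, -7
Bring down -2.
  -2 * 7 = -14; -14 - 4 = -18
  -18 * 7 = -126; -126 - 7 = -133
Quotient: -2y - 18, Remainder: -133


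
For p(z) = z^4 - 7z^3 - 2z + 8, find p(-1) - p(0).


p(-1) = 18
p(0) = 8
p(-1) - p(0) = 18 - 8 = 10


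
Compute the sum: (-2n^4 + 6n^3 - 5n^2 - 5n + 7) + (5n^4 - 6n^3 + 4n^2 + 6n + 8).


Align terms by degree and add:
  -2n^4 + 6n^3 - 5n^2 - 5n + 7
+ 5n^4 - 6n^3 + 4n^2 + 6n + 8
= 3n^4 - n^2 + n + 15


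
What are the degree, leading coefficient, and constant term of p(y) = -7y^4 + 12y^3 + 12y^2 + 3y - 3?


Highest power of y is 4, with coefficient -7. Constant term is -3.
Degree = 4, leading coefficient = -7, constant term = -3


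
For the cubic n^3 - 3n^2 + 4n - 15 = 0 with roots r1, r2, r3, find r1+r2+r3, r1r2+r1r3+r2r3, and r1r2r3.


Monic cubic n^3+bn^2+cn+d=0: sum=-b, pairwise sum=c, product=-d.
b=-3, c=4, d=-15
r1+r2+r3 = 3
r1r2+r1r3+r2r3 = 4
r1r2r3 = 15


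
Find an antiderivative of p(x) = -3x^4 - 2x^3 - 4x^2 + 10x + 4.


Reverse power rule on each term:
  ∫ -3x^4 dx = -(3/5)x^5
  ∫ -2x^3 dx = -(1/2)x^4
  ∫ -4x^2 dx = -(4/3)x^3
  ∫ 10x dx = 5x^2
  ∫ 4 dx = 4x
F(x) = -(3/5)x^5 - (1/2)x^4 - (4/3)x^3 + 5x^2 + 4x + C


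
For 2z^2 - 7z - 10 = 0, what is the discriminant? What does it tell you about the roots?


D = b^2 - 4ac = (-7)^2 - 4(2)(-10) = 49 + 80 = 129
Since D > 0: two distinct irrational roots


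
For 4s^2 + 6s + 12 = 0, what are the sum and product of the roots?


For as^2+bs+c=0: sum = -b/a, product = c/a.
a=4, b=6, c=12
Sum = -(6)/4 = -3/2
Product = (12)/4 = 3


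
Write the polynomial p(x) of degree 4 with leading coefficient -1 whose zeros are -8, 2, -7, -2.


p(x) = -(x + 8)(x - 2)(x + 7)(x + 2)
Expand: -x^4 - 15x^3 - 52x^2 + 60x + 224


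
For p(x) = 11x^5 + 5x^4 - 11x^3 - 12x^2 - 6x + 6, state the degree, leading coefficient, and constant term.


Highest power of x is 5, with coefficient 11. Constant term is 6.
Degree = 5, leading coefficient = 11, constant term = 6


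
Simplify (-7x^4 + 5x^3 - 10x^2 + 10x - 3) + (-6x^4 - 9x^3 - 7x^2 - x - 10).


Align terms by degree and add:
  -7x^4 + 5x^3 - 10x^2 + 10x - 3
  -6x^4 - 9x^3 - 7x^2 - x - 10
= -13x^4 - 4x^3 - 17x^2 + 9x - 13


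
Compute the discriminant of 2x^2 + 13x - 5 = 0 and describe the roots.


D = b^2 - 4ac = (13)^2 - 4(2)(-5) = 169 + 40 = 209
Since D > 0: two distinct irrational roots


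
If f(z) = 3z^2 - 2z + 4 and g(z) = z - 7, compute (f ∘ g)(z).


Substitute g(z) into f:
f(g(z)) = 3*(z - 7)^2 + (-2)*(z - 7) + 4
(z - 7)^2 = z^2 - 14z + 49
Expand and combine: 3z^2 - 44z + 165


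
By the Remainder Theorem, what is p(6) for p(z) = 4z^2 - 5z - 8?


By the Remainder Theorem, the remainder equals p(6):
  4*(6)^2 = 144
  -5*(6)^1 = -30
  constant: -8
Sum: 144 - 30 - 8 = 106


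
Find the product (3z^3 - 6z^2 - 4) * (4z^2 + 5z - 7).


Distribute each term of the first polynomial:
  (3z^3)(4z^2 + 5z - 7) = 12z^5 + 15z^4 - 21z^3
  (-6z^2)(4z^2 + 5z - 7) = -24z^4 - 30z^3 + 42z^2
  (-4)(4z^2 + 5z - 7) = -16z^2 - 20z + 28
Sum: 12z^5 - 9z^4 - 51z^3 + 26z^2 - 20z + 28


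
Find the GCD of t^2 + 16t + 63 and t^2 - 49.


Factor each:
  t^2 + 16t + 63 = (t + 7)(t + 9)
  t^2 - 49 = (t + 7)(t - 7)
Common monic factor: t + 7


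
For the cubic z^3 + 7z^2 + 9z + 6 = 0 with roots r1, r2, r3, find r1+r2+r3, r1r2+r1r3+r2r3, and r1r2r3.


Monic cubic z^3+bz^2+cz+d=0: sum=-b, pairwise sum=c, product=-d.
b=7, c=9, d=6
r1+r2+r3 = -7
r1r2+r1r3+r2r3 = 9
r1r2r3 = -6


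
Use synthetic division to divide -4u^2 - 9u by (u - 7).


Synthetic division with c = 7. Coefficients: -4, -9, 0
Bring down -4.
  -4 * 7 = -28; -28 - 9 = -37
  -37 * 7 = -259; -259 + 0 = -259
Quotient: -4u - 37, Remainder: -259


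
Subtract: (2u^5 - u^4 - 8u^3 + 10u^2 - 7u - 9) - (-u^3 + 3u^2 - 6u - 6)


Distribute the minus sign:
  (2u^5 - u^4 - 8u^3 + 10u^2 - 7u - 9)
- (-u^3 + 3u^2 - 6u - 6)
Negate second polynomial: u^3 - 3u^2 + 6u + 6
Add: 2u^5 - u^4 - 7u^3 + 7u^2 - u - 3


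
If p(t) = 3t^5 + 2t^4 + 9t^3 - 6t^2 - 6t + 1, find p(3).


Using direct substitution:
  3 * (3)^5 = 729
  2 * (3)^4 = 162
  9 * (3)^3 = 243
  -6 * (3)^2 = -54
  -6 * (3)^1 = -18
  constant: 1
Sum = 729 + 162 + 243 - 54 - 18 + 1 = 1063


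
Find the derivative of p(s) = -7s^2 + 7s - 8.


Apply the power rule term by term:
  d/ds(-7s^2) = -14s
  d/ds(7s) = 7
  d/ds(-8) = 0
p'(s) = -14s + 7


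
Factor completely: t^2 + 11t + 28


Roots satisfy r1 + r2 = -b/a = -11 and r1*r2 = c/a = 28.
So r1 = -7, r2 = -4.
t^2 + 11t + 28 = (t - r1)(t - r2) = (t + 7)(t + 4)


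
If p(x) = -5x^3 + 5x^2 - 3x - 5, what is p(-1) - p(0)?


p(-1) = 8
p(0) = -5
p(-1) - p(0) = 8 + 5 = 13


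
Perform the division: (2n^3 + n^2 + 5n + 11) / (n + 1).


(2n^3 + n^2 + 5n + 11) / (n + 1)
Step 1: 2n^2 * (n + 1) = 2n^3 + 2n^2; subtract.
Step 2: -n * (n + 1) = -n^2 - n; subtract.
Step 3: 6 * (n + 1) = 6n + 6; subtract.
Quotient: 2n^2 - n + 6, Remainder: 5


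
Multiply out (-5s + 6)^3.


Expand (-5s + 6)^3 by repeated multiplication:
  (-5s + 6)^2 = 25s^2 - 60s + 36
= -125s^3 + 450s^2 - 540s + 216


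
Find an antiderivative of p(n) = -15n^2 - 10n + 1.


Reverse power rule on each term:
  ∫ -15n^2 dn = -5n^3
  ∫ -10n dn = -5n^2
  ∫ 1 dn = n
F(n) = -5n^3 - 5n^2 + n + C


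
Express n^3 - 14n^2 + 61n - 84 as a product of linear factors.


Try integer roots (divisors of -84). n=7: p(7)=0.
Divide out (n - 7): quotient is n^2 - 7n + 12.
Factor the quadratic: (n - 4)(n - 3)
Result: (n - 7)(n - 4)(n - 3)


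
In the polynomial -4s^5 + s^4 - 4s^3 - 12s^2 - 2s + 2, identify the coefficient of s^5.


Read off the coefficient of s^5: -4


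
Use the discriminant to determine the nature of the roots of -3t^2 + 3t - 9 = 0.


D = b^2 - 4ac = (3)^2 - 4(-3)(-9) = 9 - 108 = -99
Since D < 0: two complex conjugate roots (no real roots)


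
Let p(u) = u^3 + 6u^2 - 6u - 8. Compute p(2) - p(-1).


p(2) = 12
p(-1) = 3
p(2) - p(-1) = 12 - 3 = 9


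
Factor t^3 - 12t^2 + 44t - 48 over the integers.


Try integer roots (divisors of -48). t=2: p(2)=0.
Divide out (t - 2): quotient is t^2 - 10t + 24.
Factor the quadratic: (t - 6)(t - 4)
Result: (t - 2)(t - 6)(t - 4)


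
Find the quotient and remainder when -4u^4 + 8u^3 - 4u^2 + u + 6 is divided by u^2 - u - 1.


(-4u^4 + 8u^3 - 4u^2 + u + 6) / (u^2 - u - 1)
Step 1: -4u^2 * (u^2 - u - 1) = -4u^4 + 4u^3 + 4u^2; subtract.
Step 2: 4u * (u^2 - u - 1) = 4u^3 - 4u^2 - 4u; subtract.
Step 3: -4 * (u^2 - u - 1) = -4u^2 + 4u + 4; subtract.
Quotient: -4u^2 + 4u - 4, Remainder: u + 2


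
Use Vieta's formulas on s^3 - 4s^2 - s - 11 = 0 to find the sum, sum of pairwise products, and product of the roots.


Monic cubic s^3+bs^2+cs+d=0: sum=-b, pairwise sum=c, product=-d.
b=-4, c=-1, d=-11
r1+r2+r3 = 4
r1r2+r1r3+r2r3 = -1
r1r2r3 = 11


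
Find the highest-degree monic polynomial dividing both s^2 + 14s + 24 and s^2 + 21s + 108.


Factor each:
  s^2 + 14s + 24 = (s + 12)(s + 2)
  s^2 + 21s + 108 = (s + 12)(s + 9)
Common monic factor: s + 12


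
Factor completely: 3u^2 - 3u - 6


Roots satisfy r1 + r2 = -b/a = 1 and r1*r2 = c/a = -2.
So r1 = 2, r2 = -1.
3u^2 - 3u - 6 = 3(u - r1)(u - r2) = 3(u - 2)(u + 1)


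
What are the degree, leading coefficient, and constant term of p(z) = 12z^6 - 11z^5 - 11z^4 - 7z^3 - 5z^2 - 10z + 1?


Highest power of z is 6, with coefficient 12. Constant term is 1.
Degree = 6, leading coefficient = 12, constant term = 1


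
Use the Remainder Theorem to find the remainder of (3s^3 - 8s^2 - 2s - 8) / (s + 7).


By the Remainder Theorem, the remainder equals p(-7):
  3*(-7)^3 = -1029
  -8*(-7)^2 = -392
  -2*(-7)^1 = 14
  constant: -8
Sum: -1029 - 392 + 14 - 8 = -1415


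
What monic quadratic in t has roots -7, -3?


p(t) = (t + 7)(t + 3)
Expand: t^2 + 10t + 21


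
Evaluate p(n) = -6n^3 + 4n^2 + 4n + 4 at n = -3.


Using direct substitution:
  -6 * (-3)^3 = 162
  4 * (-3)^2 = 36
  4 * (-3)^1 = -12
  constant: 4
Sum = 162 + 36 - 12 + 4 = 190


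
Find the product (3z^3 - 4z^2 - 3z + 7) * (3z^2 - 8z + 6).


Distribute each term of the first polynomial:
  (3z^3)(3z^2 - 8z + 6) = 9z^5 - 24z^4 + 18z^3
  (-4z^2)(3z^2 - 8z + 6) = -12z^4 + 32z^3 - 24z^2
  (-3z)(3z^2 - 8z + 6) = -9z^3 + 24z^2 - 18z
  (7)(3z^2 - 8z + 6) = 21z^2 - 56z + 42
Sum: 9z^5 - 36z^4 + 41z^3 + 21z^2 - 74z + 42


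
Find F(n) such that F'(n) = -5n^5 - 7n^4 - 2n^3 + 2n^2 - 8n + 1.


Reverse power rule on each term:
  ∫ -5n^5 dn = -(5/6)n^6
  ∫ -7n^4 dn = -(7/5)n^5
  ∫ -2n^3 dn = -(1/2)n^4
  ∫ 2n^2 dn = (2/3)n^3
  ∫ -8n dn = -4n^2
  ∫ 1 dn = n
F(n) = -(5/6)n^6 - (7/5)n^5 - (1/2)n^4 + (2/3)n^3 - 4n^2 + n + C


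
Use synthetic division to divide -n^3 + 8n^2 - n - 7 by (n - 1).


Synthetic division with c = 1. Coefficients: -1, 8, -1, -7
Bring down -1.
  -1 * 1 = -1; -1 + 8 = 7
  7 * 1 = 7; 7 - 1 = 6
  6 * 1 = 6; 6 - 7 = -1
Quotient: -n^2 + 7n + 6, Remainder: -1


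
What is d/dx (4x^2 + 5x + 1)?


Apply the power rule term by term:
  d/dx(4x^2) = 8x
  d/dx(5x) = 5
  d/dx(1) = 0
p'(x) = 8x + 5


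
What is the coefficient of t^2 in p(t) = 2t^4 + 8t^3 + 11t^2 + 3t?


Read off the coefficient of t^2: 11


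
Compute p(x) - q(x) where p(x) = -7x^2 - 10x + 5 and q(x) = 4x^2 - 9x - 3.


Distribute the minus sign:
  (-7x^2 - 10x + 5)
- (4x^2 - 9x - 3)
Negate second polynomial: -4x^2 + 9x + 3
Add: -11x^2 - x + 8


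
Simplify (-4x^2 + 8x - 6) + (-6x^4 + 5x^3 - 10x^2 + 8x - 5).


Align terms by degree and add:
  -4x^2 + 8x - 6
  -6x^4 + 5x^3 - 10x^2 + 8x - 5
= -6x^4 + 5x^3 - 14x^2 + 16x - 11


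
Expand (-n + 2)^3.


Expand (-n + 2)^3 by repeated multiplication:
  (-n + 2)^2 = n^2 - 4n + 4
= -n^3 + 6n^2 - 12n + 8


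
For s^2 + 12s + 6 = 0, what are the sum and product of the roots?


For as^2+bs+c=0: sum = -b/a, product = c/a.
a=1, b=12, c=6
Sum = -(12)/1 = -12
Product = (6)/1 = 6


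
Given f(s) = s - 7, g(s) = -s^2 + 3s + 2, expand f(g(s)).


Substitute g(s) into f:
f(g(s)) = 1*(-s^2 + 3s + 2) + (-7)
Expand and combine: -s^2 + 3s - 5


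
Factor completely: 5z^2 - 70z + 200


Roots satisfy r1 + r2 = -b/a = 14 and r1*r2 = c/a = 40.
So r1 = 10, r2 = 4.
5z^2 - 70z + 200 = 5(z - r1)(z - r2) = 5(z - 10)(z - 4)


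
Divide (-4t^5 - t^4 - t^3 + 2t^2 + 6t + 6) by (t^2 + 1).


(-4t^5 - t^4 - t^3 + 2t^2 + 6t + 6) / (t^2 + 1)
Step 1: -4t^3 * (t^2 + 1) = -4t^5 - 4t^3; subtract.
Step 2: -t^2 * (t^2 + 1) = -t^4 - t^2; subtract.
Step 3: 3t * (t^2 + 1) = 3t^3 + 3t; subtract.
Step 4: 3 * (t^2 + 1) = 3t^2 + 3; subtract.
Quotient: -4t^3 - t^2 + 3t + 3, Remainder: 3t + 3


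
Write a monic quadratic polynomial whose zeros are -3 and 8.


p(n) = (n + 3)(n - 8)
Expand: n^2 - 5n - 24


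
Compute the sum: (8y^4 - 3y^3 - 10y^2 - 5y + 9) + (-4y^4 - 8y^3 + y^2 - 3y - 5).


Align terms by degree and add:
  8y^4 - 3y^3 - 10y^2 - 5y + 9
  -4y^4 - 8y^3 + y^2 - 3y - 5
= 4y^4 - 11y^3 - 9y^2 - 8y + 4


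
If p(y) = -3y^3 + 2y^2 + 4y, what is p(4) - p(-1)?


p(4) = -144
p(-1) = 1
p(4) - p(-1) = -144 - 1 = -145


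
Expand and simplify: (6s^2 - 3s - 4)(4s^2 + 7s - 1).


Distribute each term of the first polynomial:
  (6s^2)(4s^2 + 7s - 1) = 24s^4 + 42s^3 - 6s^2
  (-3s)(4s^2 + 7s - 1) = -12s^3 - 21s^2 + 3s
  (-4)(4s^2 + 7s - 1) = -16s^2 - 28s + 4
Sum: 24s^4 + 30s^3 - 43s^2 - 25s + 4


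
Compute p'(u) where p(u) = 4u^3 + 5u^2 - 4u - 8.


Apply the power rule term by term:
  d/du(4u^3) = 12u^2
  d/du(5u^2) = 10u
  d/du(-4u) = -4
  d/du(-8) = 0
p'(u) = 12u^2 + 10u - 4


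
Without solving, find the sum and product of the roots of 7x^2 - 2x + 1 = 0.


For ax^2+bx+c=0: sum = -b/a, product = c/a.
a=7, b=-2, c=1
Sum = -(-2)/7 = 2/7
Product = (1)/7 = 1/7


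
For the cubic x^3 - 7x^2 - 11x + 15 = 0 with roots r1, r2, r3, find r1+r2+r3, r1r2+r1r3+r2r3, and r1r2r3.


Monic cubic x^3+bx^2+cx+d=0: sum=-b, pairwise sum=c, product=-d.
b=-7, c=-11, d=15
r1+r2+r3 = 7
r1r2+r1r3+r2r3 = -11
r1r2r3 = -15


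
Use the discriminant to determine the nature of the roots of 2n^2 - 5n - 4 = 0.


D = b^2 - 4ac = (-5)^2 - 4(2)(-4) = 25 + 32 = 57
Since D > 0: two distinct irrational roots


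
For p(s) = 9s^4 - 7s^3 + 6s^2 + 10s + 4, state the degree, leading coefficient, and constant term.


Highest power of s is 4, with coefficient 9. Constant term is 4.
Degree = 4, leading coefficient = 9, constant term = 4


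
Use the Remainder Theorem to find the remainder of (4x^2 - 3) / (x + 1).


By the Remainder Theorem, the remainder equals p(-1):
  4*(-1)^2 = 4
  0*(-1)^1 = 0
  constant: -3
Sum: 4 + 0 - 3 = 1


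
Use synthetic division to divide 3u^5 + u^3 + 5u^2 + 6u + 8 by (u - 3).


Synthetic division with c = 3. Coefficients: 3, 0, 1, 5, 6, 8
Bring down 3.
  3 * 3 = 9; 9 + 0 = 9
  9 * 3 = 27; 27 + 1 = 28
  28 * 3 = 84; 84 + 5 = 89
  89 * 3 = 267; 267 + 6 = 273
  273 * 3 = 819; 819 + 8 = 827
Quotient: 3u^4 + 9u^3 + 28u^2 + 89u + 273, Remainder: 827


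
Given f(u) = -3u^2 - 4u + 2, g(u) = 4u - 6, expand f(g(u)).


Substitute g(u) into f:
f(g(u)) = -3*(4u - 6)^2 + (-4)*(4u - 6) + 2
(4u - 6)^2 = 16u^2 - 48u + 36
Expand and combine: -48u^2 + 128u - 82


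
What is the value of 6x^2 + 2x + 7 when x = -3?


Using direct substitution:
  6 * (-3)^2 = 54
  2 * (-3)^1 = -6
  constant: 7
Sum = 54 - 6 + 7 = 55


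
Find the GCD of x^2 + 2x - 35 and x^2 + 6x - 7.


Factor each:
  x^2 + 2x - 35 = (x + 7)(x - 5)
  x^2 + 6x - 7 = (x + 7)(x - 1)
Common monic factor: x + 7


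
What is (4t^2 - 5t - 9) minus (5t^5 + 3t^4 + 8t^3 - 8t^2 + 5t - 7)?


Distribute the minus sign:
  (4t^2 - 5t - 9)
- (5t^5 + 3t^4 + 8t^3 - 8t^2 + 5t - 7)
Negate second polynomial: -5t^5 - 3t^4 - 8t^3 + 8t^2 - 5t + 7
Add: -5t^5 - 3t^4 - 8t^3 + 12t^2 - 10t - 2


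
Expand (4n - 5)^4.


Expand (4n - 5)^4 by repeated multiplication:
  (4n - 5)^2 = 16n^2 - 40n + 25
  (4n - 5)^3 = 64n^3 - 240n^2 + 300n - 125
= 256n^4 - 1280n^3 + 2400n^2 - 2000n + 625


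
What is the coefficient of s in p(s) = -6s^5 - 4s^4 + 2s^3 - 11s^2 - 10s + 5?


Read off the coefficient of s: -10


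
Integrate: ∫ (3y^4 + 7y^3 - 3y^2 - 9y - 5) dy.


Reverse power rule on each term:
  ∫ 3y^4 dy = (3/5)y^5
  ∫ 7y^3 dy = (7/4)y^4
  ∫ -3y^2 dy = -y^3
  ∫ -9y dy = -(9/2)y^2
  ∫ -5 dy = -5y
F(y) = (3/5)y^5 + (7/4)y^4 - y^3 - (9/2)y^2 - 5y + C


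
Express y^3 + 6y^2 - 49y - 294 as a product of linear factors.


Try integer roots (divisors of -294). y=7: p(7)=0.
Divide out (y - 7): quotient is y^2 + 13y + 42.
Factor the quadratic: (y + 7)(y + 6)
Result: (y - 7)(y + 7)(y + 6)


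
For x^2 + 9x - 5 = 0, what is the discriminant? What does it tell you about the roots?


D = b^2 - 4ac = (9)^2 - 4(1)(-5) = 81 + 20 = 101
Since D > 0: two distinct irrational roots


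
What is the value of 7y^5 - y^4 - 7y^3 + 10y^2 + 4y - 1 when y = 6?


Using direct substitution:
  7 * (6)^5 = 54432
  -1 * (6)^4 = -1296
  -7 * (6)^3 = -1512
  10 * (6)^2 = 360
  4 * (6)^1 = 24
  constant: -1
Sum = 54432 - 1296 - 1512 + 360 + 24 - 1 = 52007


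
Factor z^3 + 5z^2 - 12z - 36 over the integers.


Try integer roots (divisors of -36). z=-2: p(-2)=0.
Divide out (z + 2): quotient is z^2 + 3z - 18.
Factor the quadratic: (z + 6)(z - 3)
Result: (z + 2)(z + 6)(z - 3)


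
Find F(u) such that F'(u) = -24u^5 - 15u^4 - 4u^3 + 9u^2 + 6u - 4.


Reverse power rule on each term:
  ∫ -24u^5 du = -4u^6
  ∫ -15u^4 du = -3u^5
  ∫ -4u^3 du = -u^4
  ∫ 9u^2 du = 3u^3
  ∫ 6u du = 3u^2
  ∫ -4 du = -4u
F(u) = -4u^6 - 3u^5 - u^4 + 3u^3 + 3u^2 - 4u + C


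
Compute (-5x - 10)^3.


Expand (-5x - 10)^3 by repeated multiplication:
  (-5x - 10)^2 = 25x^2 + 100x + 100
= -125x^3 - 750x^2 - 1500x - 1000


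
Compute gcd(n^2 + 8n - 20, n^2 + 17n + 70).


Factor each:
  n^2 + 8n - 20 = (n + 10)(n - 2)
  n^2 + 17n + 70 = (n + 10)(n + 7)
Common monic factor: n + 10


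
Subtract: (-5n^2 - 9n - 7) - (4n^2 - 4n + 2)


Distribute the minus sign:
  (-5n^2 - 9n - 7)
- (4n^2 - 4n + 2)
Negate second polynomial: -4n^2 + 4n - 2
Add: -9n^2 - 5n - 9


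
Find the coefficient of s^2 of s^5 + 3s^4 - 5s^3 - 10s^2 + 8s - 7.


Read off the coefficient of s^2: -10


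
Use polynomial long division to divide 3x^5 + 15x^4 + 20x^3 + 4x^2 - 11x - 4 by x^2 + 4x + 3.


(3x^5 + 15x^4 + 20x^3 + 4x^2 - 11x - 4) / (x^2 + 4x + 3)
Step 1: 3x^3 * (x^2 + 4x + 3) = 3x^5 + 12x^4 + 9x^3; subtract.
Step 2: 3x^2 * (x^2 + 4x + 3) = 3x^4 + 12x^3 + 9x^2; subtract.
Step 3: -x * (x^2 + 4x + 3) = -x^3 - 4x^2 - 3x; subtract.
Step 4: -1 * (x^2 + 4x + 3) = -x^2 - 4x - 3; subtract.
Quotient: 3x^3 + 3x^2 - x - 1, Remainder: -4x - 1


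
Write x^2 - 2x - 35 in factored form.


Roots satisfy r1 + r2 = -b/a = 2 and r1*r2 = c/a = -35.
So r1 = -5, r2 = 7.
x^2 - 2x - 35 = (x - r1)(x - r2) = (x + 5)(x - 7)


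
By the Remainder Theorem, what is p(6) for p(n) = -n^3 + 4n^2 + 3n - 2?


By the Remainder Theorem, the remainder equals p(6):
  -1*(6)^3 = -216
  4*(6)^2 = 144
  3*(6)^1 = 18
  constant: -2
Sum: -216 + 144 + 18 - 2 = -56
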